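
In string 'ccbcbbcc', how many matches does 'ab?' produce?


Pattern 'ab?' matches 'a' optionally followed by 'b'.
String: 'ccbcbbcc'
Scanning left to right for 'a' then checking next char:
Total matches: 0

0


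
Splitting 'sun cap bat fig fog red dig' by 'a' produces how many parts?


Splitting by 'a' breaks the string at each occurrence of the separator.
Text: 'sun cap bat fig fog red dig'
Parts after split:
  Part 1: 'sun c'
  Part 2: 'p b'
  Part 3: 't fig fog red dig'
Total parts: 3

3


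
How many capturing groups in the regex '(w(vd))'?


To count capturing groups, count each '(' that starts a group.
Pattern: '(w(vd))'
Walking through the pattern:
  Position 0: '(' -> group #1
  Position 2: '(' -> group #2
Total capturing groups: 2

2


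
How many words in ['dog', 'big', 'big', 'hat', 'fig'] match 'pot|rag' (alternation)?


Alternation 'pot|rag' matches either 'pot' or 'rag'.
Checking each word:
  'dog' -> no
  'big' -> no
  'big' -> no
  'hat' -> no
  'fig' -> no
Matches: []
Count: 0

0


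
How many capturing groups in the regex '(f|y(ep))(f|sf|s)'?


To count capturing groups, count each '(' that starts a group.
Pattern: '(f|y(ep))(f|sf|s)'
Walking through the pattern:
  Position 0: '(' -> group #1
  Position 4: '(' -> group #2
  Position 9: '(' -> group #3
Total capturing groups: 3

3


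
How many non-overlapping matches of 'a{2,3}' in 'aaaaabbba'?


Pattern 'a{2,3}' matches between 2 and 3 consecutive a's (greedy).
String: 'aaaaabbba'
Finding runs of a's and applying greedy matching:
  Run at pos 0: 'aaaaa' (length 5)
  Run at pos 8: 'a' (length 1)
Matches: ['aaa', 'aa']
Count: 2

2


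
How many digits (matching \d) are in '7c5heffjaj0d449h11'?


\d matches any digit 0-9.
Scanning '7c5heffjaj0d449h11':
  pos 0: '7' -> DIGIT
  pos 2: '5' -> DIGIT
  pos 10: '0' -> DIGIT
  pos 12: '4' -> DIGIT
  pos 13: '4' -> DIGIT
  pos 14: '9' -> DIGIT
  pos 16: '1' -> DIGIT
  pos 17: '1' -> DIGIT
Digits found: ['7', '5', '0', '4', '4', '9', '1', '1']
Total: 8

8


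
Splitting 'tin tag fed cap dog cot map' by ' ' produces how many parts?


Splitting by ' ' breaks the string at each occurrence of the separator.
Text: 'tin tag fed cap dog cot map'
Parts after split:
  Part 1: 'tin'
  Part 2: 'tag'
  Part 3: 'fed'
  Part 4: 'cap'
  Part 5: 'dog'
  Part 6: 'cot'
  Part 7: 'map'
Total parts: 7

7


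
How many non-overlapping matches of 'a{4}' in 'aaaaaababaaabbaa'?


Pattern 'a{4}' matches exactly 4 consecutive a's (greedy, non-overlapping).
String: 'aaaaaababaaabbaa'
Scanning for runs of a's:
  Run at pos 0: 'aaaaaa' (length 6) -> 1 match(es)
  Run at pos 7: 'a' (length 1) -> 0 match(es)
  Run at pos 9: 'aaa' (length 3) -> 0 match(es)
  Run at pos 14: 'aa' (length 2) -> 0 match(es)
Matches found: ['aaaa']
Total: 1

1


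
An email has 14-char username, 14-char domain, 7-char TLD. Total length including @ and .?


An email address has format: username@domain.tld
Username length: 14
'@' character: 1
Domain length: 14
'.' character: 1
TLD length: 7
Total = 14 + 1 + 14 + 1 + 7 = 37

37


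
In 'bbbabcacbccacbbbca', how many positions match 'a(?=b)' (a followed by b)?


Lookahead 'a(?=b)' matches 'a' only when followed by 'b'.
String: 'bbbabcacbccacbbbca'
Checking each position where char is 'a':
  pos 3: 'a' -> MATCH (next='b')
  pos 6: 'a' -> no (next='c')
  pos 11: 'a' -> no (next='c')
Matching positions: [3]
Count: 1

1


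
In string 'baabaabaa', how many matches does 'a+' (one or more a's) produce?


Pattern 'a+' matches one or more consecutive a's.
String: 'baabaabaa'
Scanning for runs of a:
  Match 1: 'aa' (length 2)
  Match 2: 'aa' (length 2)
  Match 3: 'aa' (length 2)
Total matches: 3

3


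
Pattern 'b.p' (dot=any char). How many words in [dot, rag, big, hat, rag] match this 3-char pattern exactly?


Pattern 'b.p' means: starts with 'b', any single char, ends with 'p'.
Checking each word (must be exactly 3 chars):
  'dot' (len=3): no
  'rag' (len=3): no
  'big' (len=3): no
  'hat' (len=3): no
  'rag' (len=3): no
Matching words: []
Total: 0

0


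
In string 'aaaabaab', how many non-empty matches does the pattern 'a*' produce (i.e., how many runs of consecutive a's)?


Pattern 'a*' matches zero or more a's. We want non-empty runs of consecutive a's.
String: 'aaaabaab'
Walking through the string to find runs of a's:
  Run 1: positions 0-3 -> 'aaaa'
  Run 2: positions 5-6 -> 'aa'
Non-empty runs found: ['aaaa', 'aa']
Count: 2

2


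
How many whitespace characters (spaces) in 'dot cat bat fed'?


\s matches whitespace characters (spaces, tabs, etc.).
Text: 'dot cat bat fed'
This text has 4 words separated by spaces.
Number of spaces = number of words - 1 = 4 - 1 = 3

3


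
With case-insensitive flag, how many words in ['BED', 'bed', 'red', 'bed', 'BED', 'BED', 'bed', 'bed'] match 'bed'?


Case-insensitive matching: compare each word's lowercase form to 'bed'.
  'BED' -> lower='bed' -> MATCH
  'bed' -> lower='bed' -> MATCH
  'red' -> lower='red' -> no
  'bed' -> lower='bed' -> MATCH
  'BED' -> lower='bed' -> MATCH
  'BED' -> lower='bed' -> MATCH
  'bed' -> lower='bed' -> MATCH
  'bed' -> lower='bed' -> MATCH
Matches: ['BED', 'bed', 'bed', 'BED', 'BED', 'bed', 'bed']
Count: 7

7


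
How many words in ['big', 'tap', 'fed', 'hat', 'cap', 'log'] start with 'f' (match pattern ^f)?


Pattern ^f anchors to start of word. Check which words begin with 'f':
  'big' -> no
  'tap' -> no
  'fed' -> MATCH (starts with 'f')
  'hat' -> no
  'cap' -> no
  'log' -> no
Matching words: ['fed']
Count: 1

1


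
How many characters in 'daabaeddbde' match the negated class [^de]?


Negated class [^de] matches any char NOT in {d, e}
Scanning 'daabaeddbde':
  pos 0: 'd' -> no (excluded)
  pos 1: 'a' -> MATCH
  pos 2: 'a' -> MATCH
  pos 3: 'b' -> MATCH
  pos 4: 'a' -> MATCH
  pos 5: 'e' -> no (excluded)
  pos 6: 'd' -> no (excluded)
  pos 7: 'd' -> no (excluded)
  pos 8: 'b' -> MATCH
  pos 9: 'd' -> no (excluded)
  pos 10: 'e' -> no (excluded)
Total matches: 5

5


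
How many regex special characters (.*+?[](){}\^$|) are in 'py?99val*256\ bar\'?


Regex special characters are: . * + ? [ ] ( ) { } \ ^ $ |
Scanning 'py?99val*256\ bar\':
  pos 2: '?' -> SPECIAL
  pos 8: '*' -> SPECIAL
  pos 12: '\' -> SPECIAL
  pos 17: '\' -> SPECIAL
Special chars found: ['?', '*', '\\', '\\']
Total: 4

4


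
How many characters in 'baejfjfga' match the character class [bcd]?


Character class [bcd] matches any of: {b, c, d}
Scanning string 'baejfjfga' character by character:
  pos 0: 'b' -> MATCH
  pos 1: 'a' -> no
  pos 2: 'e' -> no
  pos 3: 'j' -> no
  pos 4: 'f' -> no
  pos 5: 'j' -> no
  pos 6: 'f' -> no
  pos 7: 'g' -> no
  pos 8: 'a' -> no
Total matches: 1

1


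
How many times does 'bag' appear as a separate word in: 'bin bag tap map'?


Scanning each word for exact match 'bag':
  Word 1: 'bin' -> no
  Word 2: 'bag' -> MATCH
  Word 3: 'tap' -> no
  Word 4: 'map' -> no
Total matches: 1

1


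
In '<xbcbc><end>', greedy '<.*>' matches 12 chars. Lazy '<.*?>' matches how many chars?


Greedy '<.*>' tries to match as MUCH as possible.
Lazy '<.*?>' tries to match as LITTLE as possible.

String: '<xbcbc><end>'
Greedy '<.*>' starts at first '<' and extends to the LAST '>': '<xbcbc><end>' (12 chars)
Lazy '<.*?>' starts at first '<' and stops at the FIRST '>': '<xbcbc>' (7 chars)

7


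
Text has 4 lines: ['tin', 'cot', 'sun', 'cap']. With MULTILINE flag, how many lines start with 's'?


With MULTILINE flag, ^ matches the start of each line.
Lines: ['tin', 'cot', 'sun', 'cap']
Checking which lines start with 's':
  Line 1: 'tin' -> no
  Line 2: 'cot' -> no
  Line 3: 'sun' -> MATCH
  Line 4: 'cap' -> no
Matching lines: ['sun']
Count: 1

1


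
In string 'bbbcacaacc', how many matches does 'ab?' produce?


Pattern 'ab?' matches 'a' optionally followed by 'b'.
String: 'bbbcacaacc'
Scanning left to right for 'a' then checking next char:
  Match 1: 'a' (a not followed by b)
  Match 2: 'a' (a not followed by b)
  Match 3: 'a' (a not followed by b)
Total matches: 3

3


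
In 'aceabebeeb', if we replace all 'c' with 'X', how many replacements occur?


re.sub('c', 'X', text) replaces every occurrence of 'c' with 'X'.
Text: 'aceabebeeb'
Scanning for 'c':
  pos 1: 'c' -> replacement #1
Total replacements: 1

1


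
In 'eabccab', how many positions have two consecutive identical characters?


Looking for consecutive identical characters in 'eabccab':
  pos 0-1: 'e' vs 'a' -> different
  pos 1-2: 'a' vs 'b' -> different
  pos 2-3: 'b' vs 'c' -> different
  pos 3-4: 'c' vs 'c' -> MATCH ('cc')
  pos 4-5: 'c' vs 'a' -> different
  pos 5-6: 'a' vs 'b' -> different
Consecutive identical pairs: ['cc']
Count: 1

1


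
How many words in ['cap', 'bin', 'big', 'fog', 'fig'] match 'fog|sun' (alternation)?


Alternation 'fog|sun' matches either 'fog' or 'sun'.
Checking each word:
  'cap' -> no
  'bin' -> no
  'big' -> no
  'fog' -> MATCH
  'fig' -> no
Matches: ['fog']
Count: 1

1


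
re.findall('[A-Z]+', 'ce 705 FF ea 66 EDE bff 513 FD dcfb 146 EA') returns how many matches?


Pattern '[A-Z]+' finds one or more uppercase letters.
Text: 'ce 705 FF ea 66 EDE bff 513 FD dcfb 146 EA'
Scanning for matches:
  Match 1: 'FF'
  Match 2: 'EDE'
  Match 3: 'FD'
  Match 4: 'EA'
Total matches: 4

4


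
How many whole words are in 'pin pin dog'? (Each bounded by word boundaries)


Word boundaries (\b) mark the start/end of each word.
Text: 'pin pin dog'
Splitting by whitespace:
  Word 1: 'pin'
  Word 2: 'pin'
  Word 3: 'dog'
Total whole words: 3

3


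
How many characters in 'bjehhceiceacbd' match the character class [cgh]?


Character class [cgh] matches any of: {c, g, h}
Scanning string 'bjehhceiceacbd' character by character:
  pos 0: 'b' -> no
  pos 1: 'j' -> no
  pos 2: 'e' -> no
  pos 3: 'h' -> MATCH
  pos 4: 'h' -> MATCH
  pos 5: 'c' -> MATCH
  pos 6: 'e' -> no
  pos 7: 'i' -> no
  pos 8: 'c' -> MATCH
  pos 9: 'e' -> no
  pos 10: 'a' -> no
  pos 11: 'c' -> MATCH
  pos 12: 'b' -> no
  pos 13: 'd' -> no
Total matches: 5

5


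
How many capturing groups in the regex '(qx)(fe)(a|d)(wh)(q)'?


To count capturing groups, count each '(' that starts a group.
Pattern: '(qx)(fe)(a|d)(wh)(q)'
Walking through the pattern:
  Position 0: '(' -> group #1
  Position 4: '(' -> group #2
  Position 8: '(' -> group #3
  Position 13: '(' -> group #4
  Position 17: '(' -> group #5
Total capturing groups: 5

5


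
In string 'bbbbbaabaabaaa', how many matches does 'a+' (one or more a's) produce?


Pattern 'a+' matches one or more consecutive a's.
String: 'bbbbbaabaabaaa'
Scanning for runs of a:
  Match 1: 'aa' (length 2)
  Match 2: 'aa' (length 2)
  Match 3: 'aaa' (length 3)
Total matches: 3

3


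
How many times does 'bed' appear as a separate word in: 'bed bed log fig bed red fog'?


Scanning each word for exact match 'bed':
  Word 1: 'bed' -> MATCH
  Word 2: 'bed' -> MATCH
  Word 3: 'log' -> no
  Word 4: 'fig' -> no
  Word 5: 'bed' -> MATCH
  Word 6: 'red' -> no
  Word 7: 'fog' -> no
Total matches: 3

3


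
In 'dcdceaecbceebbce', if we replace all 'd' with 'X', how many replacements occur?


re.sub('d', 'X', text) replaces every occurrence of 'd' with 'X'.
Text: 'dcdceaecbceebbce'
Scanning for 'd':
  pos 0: 'd' -> replacement #1
  pos 2: 'd' -> replacement #2
Total replacements: 2

2


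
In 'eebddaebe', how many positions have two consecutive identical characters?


Looking for consecutive identical characters in 'eebddaebe':
  pos 0-1: 'e' vs 'e' -> MATCH ('ee')
  pos 1-2: 'e' vs 'b' -> different
  pos 2-3: 'b' vs 'd' -> different
  pos 3-4: 'd' vs 'd' -> MATCH ('dd')
  pos 4-5: 'd' vs 'a' -> different
  pos 5-6: 'a' vs 'e' -> different
  pos 6-7: 'e' vs 'b' -> different
  pos 7-8: 'b' vs 'e' -> different
Consecutive identical pairs: ['ee', 'dd']
Count: 2

2


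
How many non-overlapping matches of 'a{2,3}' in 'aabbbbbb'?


Pattern 'a{2,3}' matches between 2 and 3 consecutive a's (greedy).
String: 'aabbbbbb'
Finding runs of a's and applying greedy matching:
  Run at pos 0: 'aa' (length 2)
Matches: ['aa']
Count: 1

1


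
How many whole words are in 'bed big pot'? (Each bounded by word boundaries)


Word boundaries (\b) mark the start/end of each word.
Text: 'bed big pot'
Splitting by whitespace:
  Word 1: 'bed'
  Word 2: 'big'
  Word 3: 'pot'
Total whole words: 3

3


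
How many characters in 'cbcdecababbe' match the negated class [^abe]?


Negated class [^abe] matches any char NOT in {a, b, e}
Scanning 'cbcdecababbe':
  pos 0: 'c' -> MATCH
  pos 1: 'b' -> no (excluded)
  pos 2: 'c' -> MATCH
  pos 3: 'd' -> MATCH
  pos 4: 'e' -> no (excluded)
  pos 5: 'c' -> MATCH
  pos 6: 'a' -> no (excluded)
  pos 7: 'b' -> no (excluded)
  pos 8: 'a' -> no (excluded)
  pos 9: 'b' -> no (excluded)
  pos 10: 'b' -> no (excluded)
  pos 11: 'e' -> no (excluded)
Total matches: 4

4


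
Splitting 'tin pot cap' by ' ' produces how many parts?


Splitting by ' ' breaks the string at each occurrence of the separator.
Text: 'tin pot cap'
Parts after split:
  Part 1: 'tin'
  Part 2: 'pot'
  Part 3: 'cap'
Total parts: 3

3


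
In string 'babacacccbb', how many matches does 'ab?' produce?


Pattern 'ab?' matches 'a' optionally followed by 'b'.
String: 'babacacccbb'
Scanning left to right for 'a' then checking next char:
  Match 1: 'ab' (a followed by b)
  Match 2: 'a' (a not followed by b)
  Match 3: 'a' (a not followed by b)
Total matches: 3

3


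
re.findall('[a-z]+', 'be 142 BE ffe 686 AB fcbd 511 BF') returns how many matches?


Pattern '[a-z]+' finds one or more lowercase letters.
Text: 'be 142 BE ffe 686 AB fcbd 511 BF'
Scanning for matches:
  Match 1: 'be'
  Match 2: 'ffe'
  Match 3: 'fcbd'
Total matches: 3

3


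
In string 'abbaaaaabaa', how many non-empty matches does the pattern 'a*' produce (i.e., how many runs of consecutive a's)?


Pattern 'a*' matches zero or more a's. We want non-empty runs of consecutive a's.
String: 'abbaaaaabaa'
Walking through the string to find runs of a's:
  Run 1: positions 0-0 -> 'a'
  Run 2: positions 3-7 -> 'aaaaa'
  Run 3: positions 9-10 -> 'aa'
Non-empty runs found: ['a', 'aaaaa', 'aa']
Count: 3

3


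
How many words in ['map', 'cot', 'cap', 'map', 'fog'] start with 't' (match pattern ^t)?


Pattern ^t anchors to start of word. Check which words begin with 't':
  'map' -> no
  'cot' -> no
  'cap' -> no
  'map' -> no
  'fog' -> no
Matching words: []
Count: 0

0


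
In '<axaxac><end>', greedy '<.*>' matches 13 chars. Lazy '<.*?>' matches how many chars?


Greedy '<.*>' tries to match as MUCH as possible.
Lazy '<.*?>' tries to match as LITTLE as possible.

String: '<axaxac><end>'
Greedy '<.*>' starts at first '<' and extends to the LAST '>': '<axaxac><end>' (13 chars)
Lazy '<.*?>' starts at first '<' and stops at the FIRST '>': '<axaxac>' (8 chars)

8


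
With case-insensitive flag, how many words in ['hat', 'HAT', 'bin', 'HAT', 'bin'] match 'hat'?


Case-insensitive matching: compare each word's lowercase form to 'hat'.
  'hat' -> lower='hat' -> MATCH
  'HAT' -> lower='hat' -> MATCH
  'bin' -> lower='bin' -> no
  'HAT' -> lower='hat' -> MATCH
  'bin' -> lower='bin' -> no
Matches: ['hat', 'HAT', 'HAT']
Count: 3

3


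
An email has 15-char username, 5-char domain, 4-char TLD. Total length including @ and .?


An email address has format: username@domain.tld
Username length: 15
'@' character: 1
Domain length: 5
'.' character: 1
TLD length: 4
Total = 15 + 1 + 5 + 1 + 4 = 26

26


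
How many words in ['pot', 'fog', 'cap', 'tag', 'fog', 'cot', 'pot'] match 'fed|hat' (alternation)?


Alternation 'fed|hat' matches either 'fed' or 'hat'.
Checking each word:
  'pot' -> no
  'fog' -> no
  'cap' -> no
  'tag' -> no
  'fog' -> no
  'cot' -> no
  'pot' -> no
Matches: []
Count: 0

0


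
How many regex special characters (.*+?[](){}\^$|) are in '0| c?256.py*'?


Regex special characters are: . * + ? [ ] ( ) { } \ ^ $ |
Scanning '0| c?256.py*':
  pos 1: '|' -> SPECIAL
  pos 4: '?' -> SPECIAL
  pos 8: '.' -> SPECIAL
  pos 11: '*' -> SPECIAL
Special chars found: ['|', '?', '.', '*']
Total: 4

4


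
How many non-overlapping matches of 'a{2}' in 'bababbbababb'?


Pattern 'a{2}' matches exactly 2 consecutive a's (greedy, non-overlapping).
String: 'bababbbababb'
Scanning for runs of a's:
  Run at pos 1: 'a' (length 1) -> 0 match(es)
  Run at pos 3: 'a' (length 1) -> 0 match(es)
  Run at pos 7: 'a' (length 1) -> 0 match(es)
  Run at pos 9: 'a' (length 1) -> 0 match(es)
Matches found: []
Total: 0

0


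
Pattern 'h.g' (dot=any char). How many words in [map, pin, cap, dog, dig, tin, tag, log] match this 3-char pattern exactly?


Pattern 'h.g' means: starts with 'h', any single char, ends with 'g'.
Checking each word (must be exactly 3 chars):
  'map' (len=3): no
  'pin' (len=3): no
  'cap' (len=3): no
  'dog' (len=3): no
  'dig' (len=3): no
  'tin' (len=3): no
  'tag' (len=3): no
  'log' (len=3): no
Matching words: []
Total: 0

0


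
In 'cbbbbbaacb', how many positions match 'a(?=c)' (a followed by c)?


Lookahead 'a(?=c)' matches 'a' only when followed by 'c'.
String: 'cbbbbbaacb'
Checking each position where char is 'a':
  pos 6: 'a' -> no (next='a')
  pos 7: 'a' -> MATCH (next='c')
Matching positions: [7]
Count: 1

1


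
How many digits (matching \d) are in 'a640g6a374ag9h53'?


\d matches any digit 0-9.
Scanning 'a640g6a374ag9h53':
  pos 1: '6' -> DIGIT
  pos 2: '4' -> DIGIT
  pos 3: '0' -> DIGIT
  pos 5: '6' -> DIGIT
  pos 7: '3' -> DIGIT
  pos 8: '7' -> DIGIT
  pos 9: '4' -> DIGIT
  pos 12: '9' -> DIGIT
  pos 14: '5' -> DIGIT
  pos 15: '3' -> DIGIT
Digits found: ['6', '4', '0', '6', '3', '7', '4', '9', '5', '3']
Total: 10

10


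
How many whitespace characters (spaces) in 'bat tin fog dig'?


\s matches whitespace characters (spaces, tabs, etc.).
Text: 'bat tin fog dig'
This text has 4 words separated by spaces.
Number of spaces = number of words - 1 = 4 - 1 = 3

3


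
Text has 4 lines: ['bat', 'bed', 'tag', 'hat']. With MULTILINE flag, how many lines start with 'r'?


With MULTILINE flag, ^ matches the start of each line.
Lines: ['bat', 'bed', 'tag', 'hat']
Checking which lines start with 'r':
  Line 1: 'bat' -> no
  Line 2: 'bed' -> no
  Line 3: 'tag' -> no
  Line 4: 'hat' -> no
Matching lines: []
Count: 0

0


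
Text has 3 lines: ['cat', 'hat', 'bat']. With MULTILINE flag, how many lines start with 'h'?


With MULTILINE flag, ^ matches the start of each line.
Lines: ['cat', 'hat', 'bat']
Checking which lines start with 'h':
  Line 1: 'cat' -> no
  Line 2: 'hat' -> MATCH
  Line 3: 'bat' -> no
Matching lines: ['hat']
Count: 1

1


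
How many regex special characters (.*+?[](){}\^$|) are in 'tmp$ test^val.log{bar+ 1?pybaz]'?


Regex special characters are: . * + ? [ ] ( ) { } \ ^ $ |
Scanning 'tmp$ test^val.log{bar+ 1?pybaz]':
  pos 3: '$' -> SPECIAL
  pos 9: '^' -> SPECIAL
  pos 13: '.' -> SPECIAL
  pos 17: '{' -> SPECIAL
  pos 21: '+' -> SPECIAL
  pos 24: '?' -> SPECIAL
  pos 30: ']' -> SPECIAL
Special chars found: ['$', '^', '.', '{', '+', '?', ']']
Total: 7

7


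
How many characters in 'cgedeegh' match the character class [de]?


Character class [de] matches any of: {d, e}
Scanning string 'cgedeegh' character by character:
  pos 0: 'c' -> no
  pos 1: 'g' -> no
  pos 2: 'e' -> MATCH
  pos 3: 'd' -> MATCH
  pos 4: 'e' -> MATCH
  pos 5: 'e' -> MATCH
  pos 6: 'g' -> no
  pos 7: 'h' -> no
Total matches: 4

4


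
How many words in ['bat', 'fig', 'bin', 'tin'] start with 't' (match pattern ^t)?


Pattern ^t anchors to start of word. Check which words begin with 't':
  'bat' -> no
  'fig' -> no
  'bin' -> no
  'tin' -> MATCH (starts with 't')
Matching words: ['tin']
Count: 1

1


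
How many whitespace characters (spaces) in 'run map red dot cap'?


\s matches whitespace characters (spaces, tabs, etc.).
Text: 'run map red dot cap'
This text has 5 words separated by spaces.
Number of spaces = number of words - 1 = 5 - 1 = 4

4


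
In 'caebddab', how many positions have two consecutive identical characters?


Looking for consecutive identical characters in 'caebddab':
  pos 0-1: 'c' vs 'a' -> different
  pos 1-2: 'a' vs 'e' -> different
  pos 2-3: 'e' vs 'b' -> different
  pos 3-4: 'b' vs 'd' -> different
  pos 4-5: 'd' vs 'd' -> MATCH ('dd')
  pos 5-6: 'd' vs 'a' -> different
  pos 6-7: 'a' vs 'b' -> different
Consecutive identical pairs: ['dd']
Count: 1

1


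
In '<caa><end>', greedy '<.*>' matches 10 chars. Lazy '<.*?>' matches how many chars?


Greedy '<.*>' tries to match as MUCH as possible.
Lazy '<.*?>' tries to match as LITTLE as possible.

String: '<caa><end>'
Greedy '<.*>' starts at first '<' and extends to the LAST '>': '<caa><end>' (10 chars)
Lazy '<.*?>' starts at first '<' and stops at the FIRST '>': '<caa>' (5 chars)

5


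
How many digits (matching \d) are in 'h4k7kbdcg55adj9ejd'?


\d matches any digit 0-9.
Scanning 'h4k7kbdcg55adj9ejd':
  pos 1: '4' -> DIGIT
  pos 3: '7' -> DIGIT
  pos 9: '5' -> DIGIT
  pos 10: '5' -> DIGIT
  pos 14: '9' -> DIGIT
Digits found: ['4', '7', '5', '5', '9']
Total: 5

5


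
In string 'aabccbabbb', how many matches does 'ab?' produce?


Pattern 'ab?' matches 'a' optionally followed by 'b'.
String: 'aabccbabbb'
Scanning left to right for 'a' then checking next char:
  Match 1: 'a' (a not followed by b)
  Match 2: 'ab' (a followed by b)
  Match 3: 'ab' (a followed by b)
Total matches: 3

3


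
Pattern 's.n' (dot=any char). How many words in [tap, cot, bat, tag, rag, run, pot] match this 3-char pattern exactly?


Pattern 's.n' means: starts with 's', any single char, ends with 'n'.
Checking each word (must be exactly 3 chars):
  'tap' (len=3): no
  'cot' (len=3): no
  'bat' (len=3): no
  'tag' (len=3): no
  'rag' (len=3): no
  'run' (len=3): no
  'pot' (len=3): no
Matching words: []
Total: 0

0


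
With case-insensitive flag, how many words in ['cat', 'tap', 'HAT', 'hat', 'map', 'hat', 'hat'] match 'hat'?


Case-insensitive matching: compare each word's lowercase form to 'hat'.
  'cat' -> lower='cat' -> no
  'tap' -> lower='tap' -> no
  'HAT' -> lower='hat' -> MATCH
  'hat' -> lower='hat' -> MATCH
  'map' -> lower='map' -> no
  'hat' -> lower='hat' -> MATCH
  'hat' -> lower='hat' -> MATCH
Matches: ['HAT', 'hat', 'hat', 'hat']
Count: 4

4


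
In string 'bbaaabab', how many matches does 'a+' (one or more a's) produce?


Pattern 'a+' matches one or more consecutive a's.
String: 'bbaaabab'
Scanning for runs of a:
  Match 1: 'aaa' (length 3)
  Match 2: 'a' (length 1)
Total matches: 2

2


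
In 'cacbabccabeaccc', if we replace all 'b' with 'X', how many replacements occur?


re.sub('b', 'X', text) replaces every occurrence of 'b' with 'X'.
Text: 'cacbabccabeaccc'
Scanning for 'b':
  pos 3: 'b' -> replacement #1
  pos 5: 'b' -> replacement #2
  pos 9: 'b' -> replacement #3
Total replacements: 3

3


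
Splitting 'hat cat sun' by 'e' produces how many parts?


Splitting by 'e' breaks the string at each occurrence of the separator.
Text: 'hat cat sun'
Parts after split:
  Part 1: 'hat cat sun'
Total parts: 1

1


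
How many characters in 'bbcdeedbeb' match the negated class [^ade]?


Negated class [^ade] matches any char NOT in {a, d, e}
Scanning 'bbcdeedbeb':
  pos 0: 'b' -> MATCH
  pos 1: 'b' -> MATCH
  pos 2: 'c' -> MATCH
  pos 3: 'd' -> no (excluded)
  pos 4: 'e' -> no (excluded)
  pos 5: 'e' -> no (excluded)
  pos 6: 'd' -> no (excluded)
  pos 7: 'b' -> MATCH
  pos 8: 'e' -> no (excluded)
  pos 9: 'b' -> MATCH
Total matches: 5

5


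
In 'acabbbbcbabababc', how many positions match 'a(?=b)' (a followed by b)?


Lookahead 'a(?=b)' matches 'a' only when followed by 'b'.
String: 'acabbbbcbabababc'
Checking each position where char is 'a':
  pos 0: 'a' -> no (next='c')
  pos 2: 'a' -> MATCH (next='b')
  pos 9: 'a' -> MATCH (next='b')
  pos 11: 'a' -> MATCH (next='b')
  pos 13: 'a' -> MATCH (next='b')
Matching positions: [2, 9, 11, 13]
Count: 4

4


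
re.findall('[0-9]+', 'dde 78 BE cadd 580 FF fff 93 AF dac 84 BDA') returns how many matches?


Pattern '[0-9]+' finds one or more digits.
Text: 'dde 78 BE cadd 580 FF fff 93 AF dac 84 BDA'
Scanning for matches:
  Match 1: '78'
  Match 2: '580'
  Match 3: '93'
  Match 4: '84'
Total matches: 4

4


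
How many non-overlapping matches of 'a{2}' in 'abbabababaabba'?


Pattern 'a{2}' matches exactly 2 consecutive a's (greedy, non-overlapping).
String: 'abbabababaabba'
Scanning for runs of a's:
  Run at pos 0: 'a' (length 1) -> 0 match(es)
  Run at pos 3: 'a' (length 1) -> 0 match(es)
  Run at pos 5: 'a' (length 1) -> 0 match(es)
  Run at pos 7: 'a' (length 1) -> 0 match(es)
  Run at pos 9: 'aa' (length 2) -> 1 match(es)
  Run at pos 13: 'a' (length 1) -> 0 match(es)
Matches found: ['aa']
Total: 1

1


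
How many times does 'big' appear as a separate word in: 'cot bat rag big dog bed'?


Scanning each word for exact match 'big':
  Word 1: 'cot' -> no
  Word 2: 'bat' -> no
  Word 3: 'rag' -> no
  Word 4: 'big' -> MATCH
  Word 5: 'dog' -> no
  Word 6: 'bed' -> no
Total matches: 1

1


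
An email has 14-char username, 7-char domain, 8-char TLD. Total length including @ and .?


An email address has format: username@domain.tld
Username length: 14
'@' character: 1
Domain length: 7
'.' character: 1
TLD length: 8
Total = 14 + 1 + 7 + 1 + 8 = 31

31


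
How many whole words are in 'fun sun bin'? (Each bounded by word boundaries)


Word boundaries (\b) mark the start/end of each word.
Text: 'fun sun bin'
Splitting by whitespace:
  Word 1: 'fun'
  Word 2: 'sun'
  Word 3: 'bin'
Total whole words: 3

3


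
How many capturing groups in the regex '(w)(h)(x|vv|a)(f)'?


To count capturing groups, count each '(' that starts a group.
Pattern: '(w)(h)(x|vv|a)(f)'
Walking through the pattern:
  Position 0: '(' -> group #1
  Position 3: '(' -> group #2
  Position 6: '(' -> group #3
  Position 14: '(' -> group #4
Total capturing groups: 4

4


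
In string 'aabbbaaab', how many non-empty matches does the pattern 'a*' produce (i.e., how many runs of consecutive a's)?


Pattern 'a*' matches zero or more a's. We want non-empty runs of consecutive a's.
String: 'aabbbaaab'
Walking through the string to find runs of a's:
  Run 1: positions 0-1 -> 'aa'
  Run 2: positions 5-7 -> 'aaa'
Non-empty runs found: ['aa', 'aaa']
Count: 2

2


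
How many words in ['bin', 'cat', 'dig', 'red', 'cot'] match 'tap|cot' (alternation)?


Alternation 'tap|cot' matches either 'tap' or 'cot'.
Checking each word:
  'bin' -> no
  'cat' -> no
  'dig' -> no
  'red' -> no
  'cot' -> MATCH
Matches: ['cot']
Count: 1

1


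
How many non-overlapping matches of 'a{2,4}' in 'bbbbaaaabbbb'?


Pattern 'a{2,4}' matches between 2 and 4 consecutive a's (greedy).
String: 'bbbbaaaabbbb'
Finding runs of a's and applying greedy matching:
  Run at pos 4: 'aaaa' (length 4)
Matches: ['aaaa']
Count: 1

1


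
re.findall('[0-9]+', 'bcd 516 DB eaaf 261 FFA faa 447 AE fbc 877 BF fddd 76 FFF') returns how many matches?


Pattern '[0-9]+' finds one or more digits.
Text: 'bcd 516 DB eaaf 261 FFA faa 447 AE fbc 877 BF fddd 76 FFF'
Scanning for matches:
  Match 1: '516'
  Match 2: '261'
  Match 3: '447'
  Match 4: '877'
  Match 5: '76'
Total matches: 5

5


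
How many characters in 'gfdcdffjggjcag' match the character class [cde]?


Character class [cde] matches any of: {c, d, e}
Scanning string 'gfdcdffjggjcag' character by character:
  pos 0: 'g' -> no
  pos 1: 'f' -> no
  pos 2: 'd' -> MATCH
  pos 3: 'c' -> MATCH
  pos 4: 'd' -> MATCH
  pos 5: 'f' -> no
  pos 6: 'f' -> no
  pos 7: 'j' -> no
  pos 8: 'g' -> no
  pos 9: 'g' -> no
  pos 10: 'j' -> no
  pos 11: 'c' -> MATCH
  pos 12: 'a' -> no
  pos 13: 'g' -> no
Total matches: 4

4


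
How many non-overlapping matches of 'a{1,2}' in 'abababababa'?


Pattern 'a{1,2}' matches between 1 and 2 consecutive a's (greedy).
String: 'abababababa'
Finding runs of a's and applying greedy matching:
  Run at pos 0: 'a' (length 1)
  Run at pos 2: 'a' (length 1)
  Run at pos 4: 'a' (length 1)
  Run at pos 6: 'a' (length 1)
  Run at pos 8: 'a' (length 1)
  Run at pos 10: 'a' (length 1)
Matches: ['a', 'a', 'a', 'a', 'a', 'a']
Count: 6

6


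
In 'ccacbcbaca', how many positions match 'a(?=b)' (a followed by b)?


Lookahead 'a(?=b)' matches 'a' only when followed by 'b'.
String: 'ccacbcbaca'
Checking each position where char is 'a':
  pos 2: 'a' -> no (next='c')
  pos 7: 'a' -> no (next='c')
Matching positions: []
Count: 0

0


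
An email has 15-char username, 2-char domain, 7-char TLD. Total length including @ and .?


An email address has format: username@domain.tld
Username length: 15
'@' character: 1
Domain length: 2
'.' character: 1
TLD length: 7
Total = 15 + 1 + 2 + 1 + 7 = 26

26


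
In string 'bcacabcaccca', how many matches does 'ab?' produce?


Pattern 'ab?' matches 'a' optionally followed by 'b'.
String: 'bcacabcaccca'
Scanning left to right for 'a' then checking next char:
  Match 1: 'a' (a not followed by b)
  Match 2: 'ab' (a followed by b)
  Match 3: 'a' (a not followed by b)
  Match 4: 'a' (a not followed by b)
Total matches: 4

4


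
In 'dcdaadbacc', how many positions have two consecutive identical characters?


Looking for consecutive identical characters in 'dcdaadbacc':
  pos 0-1: 'd' vs 'c' -> different
  pos 1-2: 'c' vs 'd' -> different
  pos 2-3: 'd' vs 'a' -> different
  pos 3-4: 'a' vs 'a' -> MATCH ('aa')
  pos 4-5: 'a' vs 'd' -> different
  pos 5-6: 'd' vs 'b' -> different
  pos 6-7: 'b' vs 'a' -> different
  pos 7-8: 'a' vs 'c' -> different
  pos 8-9: 'c' vs 'c' -> MATCH ('cc')
Consecutive identical pairs: ['aa', 'cc']
Count: 2

2


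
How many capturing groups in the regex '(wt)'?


To count capturing groups, count each '(' that starts a group.
Pattern: '(wt)'
Walking through the pattern:
  Position 0: '(' -> group #1
Total capturing groups: 1

1


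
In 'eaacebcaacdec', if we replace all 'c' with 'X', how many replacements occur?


re.sub('c', 'X', text) replaces every occurrence of 'c' with 'X'.
Text: 'eaacebcaacdec'
Scanning for 'c':
  pos 3: 'c' -> replacement #1
  pos 6: 'c' -> replacement #2
  pos 9: 'c' -> replacement #3
  pos 12: 'c' -> replacement #4
Total replacements: 4

4


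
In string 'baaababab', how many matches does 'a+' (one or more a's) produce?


Pattern 'a+' matches one or more consecutive a's.
String: 'baaababab'
Scanning for runs of a:
  Match 1: 'aaa' (length 3)
  Match 2: 'a' (length 1)
  Match 3: 'a' (length 1)
Total matches: 3

3


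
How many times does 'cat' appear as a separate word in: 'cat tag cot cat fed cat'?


Scanning each word for exact match 'cat':
  Word 1: 'cat' -> MATCH
  Word 2: 'tag' -> no
  Word 3: 'cot' -> no
  Word 4: 'cat' -> MATCH
  Word 5: 'fed' -> no
  Word 6: 'cat' -> MATCH
Total matches: 3

3


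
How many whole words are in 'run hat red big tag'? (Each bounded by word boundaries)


Word boundaries (\b) mark the start/end of each word.
Text: 'run hat red big tag'
Splitting by whitespace:
  Word 1: 'run'
  Word 2: 'hat'
  Word 3: 'red'
  Word 4: 'big'
  Word 5: 'tag'
Total whole words: 5

5


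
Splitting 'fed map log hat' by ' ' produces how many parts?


Splitting by ' ' breaks the string at each occurrence of the separator.
Text: 'fed map log hat'
Parts after split:
  Part 1: 'fed'
  Part 2: 'map'
  Part 3: 'log'
  Part 4: 'hat'
Total parts: 4

4


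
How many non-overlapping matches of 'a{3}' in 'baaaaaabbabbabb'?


Pattern 'a{3}' matches exactly 3 consecutive a's (greedy, non-overlapping).
String: 'baaaaaabbabbabb'
Scanning for runs of a's:
  Run at pos 1: 'aaaaaa' (length 6) -> 2 match(es)
  Run at pos 9: 'a' (length 1) -> 0 match(es)
  Run at pos 12: 'a' (length 1) -> 0 match(es)
Matches found: ['aaa', 'aaa']
Total: 2

2


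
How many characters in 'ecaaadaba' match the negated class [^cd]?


Negated class [^cd] matches any char NOT in {c, d}
Scanning 'ecaaadaba':
  pos 0: 'e' -> MATCH
  pos 1: 'c' -> no (excluded)
  pos 2: 'a' -> MATCH
  pos 3: 'a' -> MATCH
  pos 4: 'a' -> MATCH
  pos 5: 'd' -> no (excluded)
  pos 6: 'a' -> MATCH
  pos 7: 'b' -> MATCH
  pos 8: 'a' -> MATCH
Total matches: 7

7


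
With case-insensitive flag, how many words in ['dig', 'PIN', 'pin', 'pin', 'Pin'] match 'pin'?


Case-insensitive matching: compare each word's lowercase form to 'pin'.
  'dig' -> lower='dig' -> no
  'PIN' -> lower='pin' -> MATCH
  'pin' -> lower='pin' -> MATCH
  'pin' -> lower='pin' -> MATCH
  'Pin' -> lower='pin' -> MATCH
Matches: ['PIN', 'pin', 'pin', 'Pin']
Count: 4

4


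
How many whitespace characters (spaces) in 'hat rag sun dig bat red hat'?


\s matches whitespace characters (spaces, tabs, etc.).
Text: 'hat rag sun dig bat red hat'
This text has 7 words separated by spaces.
Number of spaces = number of words - 1 = 7 - 1 = 6

6


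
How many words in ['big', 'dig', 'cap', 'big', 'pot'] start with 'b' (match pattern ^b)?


Pattern ^b anchors to start of word. Check which words begin with 'b':
  'big' -> MATCH (starts with 'b')
  'dig' -> no
  'cap' -> no
  'big' -> MATCH (starts with 'b')
  'pot' -> no
Matching words: ['big', 'big']
Count: 2

2


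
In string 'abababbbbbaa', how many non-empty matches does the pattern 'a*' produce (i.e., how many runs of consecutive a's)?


Pattern 'a*' matches zero or more a's. We want non-empty runs of consecutive a's.
String: 'abababbbbbaa'
Walking through the string to find runs of a's:
  Run 1: positions 0-0 -> 'a'
  Run 2: positions 2-2 -> 'a'
  Run 3: positions 4-4 -> 'a'
  Run 4: positions 10-11 -> 'aa'
Non-empty runs found: ['a', 'a', 'a', 'aa']
Count: 4

4


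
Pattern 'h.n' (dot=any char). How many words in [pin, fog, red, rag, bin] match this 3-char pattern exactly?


Pattern 'h.n' means: starts with 'h', any single char, ends with 'n'.
Checking each word (must be exactly 3 chars):
  'pin' (len=3): no
  'fog' (len=3): no
  'red' (len=3): no
  'rag' (len=3): no
  'bin' (len=3): no
Matching words: []
Total: 0

0


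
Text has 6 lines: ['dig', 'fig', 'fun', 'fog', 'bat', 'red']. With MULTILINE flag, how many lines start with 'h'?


With MULTILINE flag, ^ matches the start of each line.
Lines: ['dig', 'fig', 'fun', 'fog', 'bat', 'red']
Checking which lines start with 'h':
  Line 1: 'dig' -> no
  Line 2: 'fig' -> no
  Line 3: 'fun' -> no
  Line 4: 'fog' -> no
  Line 5: 'bat' -> no
  Line 6: 'red' -> no
Matching lines: []
Count: 0

0


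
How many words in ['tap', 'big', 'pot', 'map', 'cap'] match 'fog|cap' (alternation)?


Alternation 'fog|cap' matches either 'fog' or 'cap'.
Checking each word:
  'tap' -> no
  'big' -> no
  'pot' -> no
  'map' -> no
  'cap' -> MATCH
Matches: ['cap']
Count: 1

1


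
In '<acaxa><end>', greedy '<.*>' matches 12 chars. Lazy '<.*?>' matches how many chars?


Greedy '<.*>' tries to match as MUCH as possible.
Lazy '<.*?>' tries to match as LITTLE as possible.

String: '<acaxa><end>'
Greedy '<.*>' starts at first '<' and extends to the LAST '>': '<acaxa><end>' (12 chars)
Lazy '<.*?>' starts at first '<' and stops at the FIRST '>': '<acaxa>' (7 chars)

7


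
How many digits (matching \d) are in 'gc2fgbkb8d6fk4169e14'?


\d matches any digit 0-9.
Scanning 'gc2fgbkb8d6fk4169e14':
  pos 2: '2' -> DIGIT
  pos 8: '8' -> DIGIT
  pos 10: '6' -> DIGIT
  pos 13: '4' -> DIGIT
  pos 14: '1' -> DIGIT
  pos 15: '6' -> DIGIT
  pos 16: '9' -> DIGIT
  pos 18: '1' -> DIGIT
  pos 19: '4' -> DIGIT
Digits found: ['2', '8', '6', '4', '1', '6', '9', '1', '4']
Total: 9

9


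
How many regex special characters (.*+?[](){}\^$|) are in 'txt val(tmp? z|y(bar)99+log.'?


Regex special characters are: . * + ? [ ] ( ) { } \ ^ $ |
Scanning 'txt val(tmp? z|y(bar)99+log.':
  pos 7: '(' -> SPECIAL
  pos 11: '?' -> SPECIAL
  pos 14: '|' -> SPECIAL
  pos 16: '(' -> SPECIAL
  pos 20: ')' -> SPECIAL
  pos 23: '+' -> SPECIAL
  pos 27: '.' -> SPECIAL
Special chars found: ['(', '?', '|', '(', ')', '+', '.']
Total: 7

7


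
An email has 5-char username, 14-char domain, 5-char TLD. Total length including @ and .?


An email address has format: username@domain.tld
Username length: 5
'@' character: 1
Domain length: 14
'.' character: 1
TLD length: 5
Total = 5 + 1 + 14 + 1 + 5 = 26

26


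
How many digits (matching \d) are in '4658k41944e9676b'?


\d matches any digit 0-9.
Scanning '4658k41944e9676b':
  pos 0: '4' -> DIGIT
  pos 1: '6' -> DIGIT
  pos 2: '5' -> DIGIT
  pos 3: '8' -> DIGIT
  pos 5: '4' -> DIGIT
  pos 6: '1' -> DIGIT
  pos 7: '9' -> DIGIT
  pos 8: '4' -> DIGIT
  pos 9: '4' -> DIGIT
  pos 11: '9' -> DIGIT
  pos 12: '6' -> DIGIT
  pos 13: '7' -> DIGIT
  pos 14: '6' -> DIGIT
Digits found: ['4', '6', '5', '8', '4', '1', '9', '4', '4', '9', '6', '7', '6']
Total: 13

13


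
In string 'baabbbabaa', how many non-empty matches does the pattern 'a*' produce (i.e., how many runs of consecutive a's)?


Pattern 'a*' matches zero or more a's. We want non-empty runs of consecutive a's.
String: 'baabbbabaa'
Walking through the string to find runs of a's:
  Run 1: positions 1-2 -> 'aa'
  Run 2: positions 6-6 -> 'a'
  Run 3: positions 8-9 -> 'aa'
Non-empty runs found: ['aa', 'a', 'aa']
Count: 3

3


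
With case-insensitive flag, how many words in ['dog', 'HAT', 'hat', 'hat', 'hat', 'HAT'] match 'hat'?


Case-insensitive matching: compare each word's lowercase form to 'hat'.
  'dog' -> lower='dog' -> no
  'HAT' -> lower='hat' -> MATCH
  'hat' -> lower='hat' -> MATCH
  'hat' -> lower='hat' -> MATCH
  'hat' -> lower='hat' -> MATCH
  'HAT' -> lower='hat' -> MATCH
Matches: ['HAT', 'hat', 'hat', 'hat', 'HAT']
Count: 5

5


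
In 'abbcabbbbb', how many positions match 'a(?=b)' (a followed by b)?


Lookahead 'a(?=b)' matches 'a' only when followed by 'b'.
String: 'abbcabbbbb'
Checking each position where char is 'a':
  pos 0: 'a' -> MATCH (next='b')
  pos 4: 'a' -> MATCH (next='b')
Matching positions: [0, 4]
Count: 2

2


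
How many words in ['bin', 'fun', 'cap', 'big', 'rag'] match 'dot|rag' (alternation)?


Alternation 'dot|rag' matches either 'dot' or 'rag'.
Checking each word:
  'bin' -> no
  'fun' -> no
  'cap' -> no
  'big' -> no
  'rag' -> MATCH
Matches: ['rag']
Count: 1

1


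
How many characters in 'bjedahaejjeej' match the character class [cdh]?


Character class [cdh] matches any of: {c, d, h}
Scanning string 'bjedahaejjeej' character by character:
  pos 0: 'b' -> no
  pos 1: 'j' -> no
  pos 2: 'e' -> no
  pos 3: 'd' -> MATCH
  pos 4: 'a' -> no
  pos 5: 'h' -> MATCH
  pos 6: 'a' -> no
  pos 7: 'e' -> no
  pos 8: 'j' -> no
  pos 9: 'j' -> no
  pos 10: 'e' -> no
  pos 11: 'e' -> no
  pos 12: 'j' -> no
Total matches: 2

2


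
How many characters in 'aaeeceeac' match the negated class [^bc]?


Negated class [^bc] matches any char NOT in {b, c}
Scanning 'aaeeceeac':
  pos 0: 'a' -> MATCH
  pos 1: 'a' -> MATCH
  pos 2: 'e' -> MATCH
  pos 3: 'e' -> MATCH
  pos 4: 'c' -> no (excluded)
  pos 5: 'e' -> MATCH
  pos 6: 'e' -> MATCH
  pos 7: 'a' -> MATCH
  pos 8: 'c' -> no (excluded)
Total matches: 7

7


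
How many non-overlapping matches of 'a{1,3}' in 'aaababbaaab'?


Pattern 'a{1,3}' matches between 1 and 3 consecutive a's (greedy).
String: 'aaababbaaab'
Finding runs of a's and applying greedy matching:
  Run at pos 0: 'aaa' (length 3)
  Run at pos 4: 'a' (length 1)
  Run at pos 7: 'aaa' (length 3)
Matches: ['aaa', 'a', 'aaa']
Count: 3

3


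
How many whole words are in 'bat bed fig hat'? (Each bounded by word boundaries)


Word boundaries (\b) mark the start/end of each word.
Text: 'bat bed fig hat'
Splitting by whitespace:
  Word 1: 'bat'
  Word 2: 'bed'
  Word 3: 'fig'
  Word 4: 'hat'
Total whole words: 4

4


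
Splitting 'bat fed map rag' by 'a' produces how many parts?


Splitting by 'a' breaks the string at each occurrence of the separator.
Text: 'bat fed map rag'
Parts after split:
  Part 1: 'b'
  Part 2: 't fed m'
  Part 3: 'p r'
  Part 4: 'g'
Total parts: 4

4


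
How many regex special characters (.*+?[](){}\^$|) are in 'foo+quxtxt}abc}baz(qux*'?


Regex special characters are: . * + ? [ ] ( ) { } \ ^ $ |
Scanning 'foo+quxtxt}abc}baz(qux*':
  pos 3: '+' -> SPECIAL
  pos 10: '}' -> SPECIAL
  pos 14: '}' -> SPECIAL
  pos 18: '(' -> SPECIAL
  pos 22: '*' -> SPECIAL
Special chars found: ['+', '}', '}', '(', '*']
Total: 5

5
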